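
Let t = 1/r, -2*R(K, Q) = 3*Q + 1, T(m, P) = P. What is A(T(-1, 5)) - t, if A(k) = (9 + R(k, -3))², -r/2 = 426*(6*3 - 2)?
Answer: 2303809/13632 ≈ 169.00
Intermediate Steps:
r = -13632 (r = -852*(6*3 - 2) = -852*(18 - 2) = -852*16 = -2*6816 = -13632)
R(K, Q) = -½ - 3*Q/2 (R(K, Q) = -(3*Q + 1)/2 = -(1 + 3*Q)/2 = -½ - 3*Q/2)
t = -1/13632 (t = 1/(-13632) = -1/13632 ≈ -7.3357e-5)
A(k) = 169 (A(k) = (9 + (-½ - 3/2*(-3)))² = (9 + (-½ + 9/2))² = (9 + 4)² = 13² = 169)
A(T(-1, 5)) - t = 169 - 1*(-1/13632) = 169 + 1/13632 = 2303809/13632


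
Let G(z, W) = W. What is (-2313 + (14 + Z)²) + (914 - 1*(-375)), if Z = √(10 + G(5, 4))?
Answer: -814 + 28*√14 ≈ -709.23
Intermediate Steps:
Z = √14 (Z = √(10 + 4) = √14 ≈ 3.7417)
(-2313 + (14 + Z)²) + (914 - 1*(-375)) = (-2313 + (14 + √14)²) + (914 - 1*(-375)) = (-2313 + (14 + √14)²) + (914 + 375) = (-2313 + (14 + √14)²) + 1289 = -1024 + (14 + √14)²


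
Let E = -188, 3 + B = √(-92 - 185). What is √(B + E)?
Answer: √(-191 + I*√277) ≈ 0.60156 + 13.833*I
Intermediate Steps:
B = -3 + I*√277 (B = -3 + √(-92 - 185) = -3 + √(-277) = -3 + I*√277 ≈ -3.0 + 16.643*I)
√(B + E) = √((-3 + I*√277) - 188) = √(-191 + I*√277)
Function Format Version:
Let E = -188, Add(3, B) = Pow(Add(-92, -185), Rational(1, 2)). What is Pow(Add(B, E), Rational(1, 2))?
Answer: Pow(Add(-191, Mul(I, Pow(277, Rational(1, 2)))), Rational(1, 2)) ≈ Add(0.60156, Mul(13.833, I))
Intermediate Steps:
B = Add(-3, Mul(I, Pow(277, Rational(1, 2)))) (B = Add(-3, Pow(Add(-92, -185), Rational(1, 2))) = Add(-3, Pow(-277, Rational(1, 2))) = Add(-3, Mul(I, Pow(277, Rational(1, 2)))) ≈ Add(-3.0000, Mul(16.643, I)))
Pow(Add(B, E), Rational(1, 2)) = Pow(Add(Add(-3, Mul(I, Pow(277, Rational(1, 2)))), -188), Rational(1, 2)) = Pow(Add(-191, Mul(I, Pow(277, Rational(1, 2)))), Rational(1, 2))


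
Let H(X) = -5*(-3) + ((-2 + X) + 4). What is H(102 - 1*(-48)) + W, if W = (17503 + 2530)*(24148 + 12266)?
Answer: 729481829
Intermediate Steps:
H(X) = 17 + X (H(X) = 15 + (2 + X) = 17 + X)
W = 729481662 (W = 20033*36414 = 729481662)
H(102 - 1*(-48)) + W = (17 + (102 - 1*(-48))) + 729481662 = (17 + (102 + 48)) + 729481662 = (17 + 150) + 729481662 = 167 + 729481662 = 729481829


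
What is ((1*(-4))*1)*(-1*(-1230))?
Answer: -4920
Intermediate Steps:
((1*(-4))*1)*(-1*(-1230)) = -4*1*1230 = -4*1230 = -4920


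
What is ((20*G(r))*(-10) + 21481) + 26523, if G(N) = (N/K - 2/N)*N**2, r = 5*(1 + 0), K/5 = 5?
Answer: 49004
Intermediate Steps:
K = 25 (K = 5*5 = 25)
r = 5 (r = 5*1 = 5)
G(N) = N**2*(-2/N + N/25) (G(N) = (N/25 - 2/N)*N**2 = (-2/N + N/25)*N**2 = N**2*(-2/N + N/25))
((20*G(r))*(-10) + 21481) + 26523 = ((20*((1/25)*5*(-50 + 5**2)))*(-10) + 21481) + 26523 = ((20*((1/25)*5*(-50 + 25)))*(-10) + 21481) + 26523 = ((20*((1/25)*5*(-25)))*(-10) + 21481) + 26523 = ((20*(-5))*(-10) + 21481) + 26523 = (-100*(-10) + 21481) + 26523 = (1000 + 21481) + 26523 = 22481 + 26523 = 49004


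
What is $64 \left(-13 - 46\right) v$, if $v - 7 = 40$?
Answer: $-177472$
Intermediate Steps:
$v = 47$ ($v = 7 + 40 = 47$)
$64 \left(-13 - 46\right) v = 64 \left(-13 - 46\right) 47 = 64 \left(-59\right) 47 = \left(-3776\right) 47 = -177472$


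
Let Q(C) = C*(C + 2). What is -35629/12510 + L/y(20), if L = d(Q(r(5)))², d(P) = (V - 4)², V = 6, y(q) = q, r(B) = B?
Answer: -25621/12510 ≈ -2.0480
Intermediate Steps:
Q(C) = C*(2 + C)
d(P) = 4 (d(P) = (6 - 4)² = 2² = 4)
L = 16 (L = 4² = 16)
-35629/12510 + L/y(20) = -35629/12510 + 16/20 = -35629*1/12510 + 16*(1/20) = -35629/12510 + ⅘ = -25621/12510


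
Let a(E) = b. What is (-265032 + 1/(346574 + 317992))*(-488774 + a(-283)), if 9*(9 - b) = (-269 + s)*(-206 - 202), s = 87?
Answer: 262619981030538217/1993698 ≈ 1.3173e+11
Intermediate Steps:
b = -24725/3 (b = 9 - (-269 + 87)*(-206 - 202)/9 = 9 - (-182)*(-408)/9 = 9 - ⅑*74256 = 9 - 24752/3 = -24725/3 ≈ -8241.7)
a(E) = -24725/3
(-265032 + 1/(346574 + 317992))*(-488774 + a(-283)) = (-265032 + 1/(346574 + 317992))*(-488774 - 24725/3) = (-265032 + 1/664566)*(-1491047/3) = -176131256111/664566*(-1491047/3) = 262619981030538217/1993698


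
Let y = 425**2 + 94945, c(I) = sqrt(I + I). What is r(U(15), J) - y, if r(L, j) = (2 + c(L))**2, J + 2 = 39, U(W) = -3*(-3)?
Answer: -275548 + 12*sqrt(2) ≈ -2.7553e+5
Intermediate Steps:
c(I) = sqrt(2)*sqrt(I) (c(I) = sqrt(2*I) = sqrt(2)*sqrt(I))
U(W) = 9
J = 37 (J = -2 + 39 = 37)
y = 275570 (y = 180625 + 94945 = 275570)
r(L, j) = (2 + sqrt(2)*sqrt(L))**2
r(U(15), J) - y = (2 + sqrt(2)*sqrt(9))**2 - 1*275570 = (2 + sqrt(2)*3)**2 - 275570 = (2 + 3*sqrt(2))**2 - 275570 = -275570 + (2 + 3*sqrt(2))**2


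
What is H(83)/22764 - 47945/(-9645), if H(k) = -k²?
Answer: 22777235/4879084 ≈ 4.6683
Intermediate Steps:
H(83)/22764 - 47945/(-9645) = -1*83²/22764 - 47945/(-9645) = -1*6889*(1/22764) - 47945*(-1/9645) = -6889*1/22764 + 9589/1929 = -6889/22764 + 9589/1929 = 22777235/4879084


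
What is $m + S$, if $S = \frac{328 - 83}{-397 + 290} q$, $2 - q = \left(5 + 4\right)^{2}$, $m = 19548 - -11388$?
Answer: $\frac{3329507}{107} \approx 31117.0$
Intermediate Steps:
$m = 30936$ ($m = 19548 + 11388 = 30936$)
$q = -79$ ($q = 2 - \left(5 + 4\right)^{2} = 2 - 9^{2} = 2 - 81 = -79$)
$S = \frac{19355}{107}$ ($S = \frac{328 - 83}{-397 + 290} \left(-79\right) = \frac{245}{-107} \left(-79\right) = 245 \left(- \frac{1}{107}\right) \left(-79\right) = \left(- \frac{245}{107}\right) \left(-79\right) = \frac{19355}{107} \approx 180.89$)
$m + S = 30936 + \frac{19355}{107} = \frac{3329507}{107}$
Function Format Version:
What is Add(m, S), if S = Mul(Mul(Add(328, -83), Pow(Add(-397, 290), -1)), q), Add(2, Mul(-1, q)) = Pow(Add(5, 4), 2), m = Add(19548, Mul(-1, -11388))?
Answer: Rational(3329507, 107) ≈ 31117.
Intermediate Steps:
m = 30936 (m = Add(19548, 11388) = 30936)
q = -79 (q = Add(2, Mul(-1, Pow(Add(5, 4), 2))) = Add(2, Mul(-1, Pow(9, 2))) = Add(2, Mul(-1, 81)) = Add(2, -81) = -79)
S = Rational(19355, 107) (S = Mul(Mul(Add(328, -83), Pow(Add(-397, 290), -1)), -79) = Mul(Mul(245, Pow(-107, -1)), -79) = Mul(Mul(245, Rational(-1, 107)), -79) = Mul(Rational(-245, 107), -79) = Rational(19355, 107) ≈ 180.89)
Add(m, S) = Add(30936, Rational(19355, 107)) = Rational(3329507, 107)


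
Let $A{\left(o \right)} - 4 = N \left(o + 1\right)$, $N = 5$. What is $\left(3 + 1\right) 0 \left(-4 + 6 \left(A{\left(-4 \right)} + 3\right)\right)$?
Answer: $0$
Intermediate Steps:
$A{\left(o \right)} = 9 + 5 o$ ($A{\left(o \right)} = 4 + 5 \left(o + 1\right) = 4 + 5 \left(1 + o\right) = 4 + \left(5 + 5 o\right) = 9 + 5 o$)
$\left(3 + 1\right) 0 \left(-4 + 6 \left(A{\left(-4 \right)} + 3\right)\right) = \left(3 + 1\right) 0 \left(-4 + 6 \left(\left(9 + 5 \left(-4\right)\right) + 3\right)\right) = 4 \cdot 0 \left(-4 + 6 \left(\left(9 - 20\right) + 3\right)\right) = 0 \left(-4 + 6 \left(-11 + 3\right)\right) = 0 \left(-4 + 6 \left(-8\right)\right) = 0 \left(-4 - 48\right) = 0 \left(-52\right) = 0$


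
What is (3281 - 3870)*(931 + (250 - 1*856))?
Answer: -191425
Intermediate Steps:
(3281 - 3870)*(931 + (250 - 1*856)) = -589*(931 + (250 - 856)) = -589*(931 - 606) = -589*325 = -191425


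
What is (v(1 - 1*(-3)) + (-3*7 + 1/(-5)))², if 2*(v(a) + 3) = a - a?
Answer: 14641/25 ≈ 585.64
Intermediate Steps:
v(a) = -3 (v(a) = -3 + (a - a)/2 = -3 + (½)*0 = -3 + 0 = -3)
(v(1 - 1*(-3)) + (-3*7 + 1/(-5)))² = (-3 + (-3*7 + 1/(-5)))² = (-3 + (-21 - ⅕))² = (-3 - 106/5)² = (-121/5)² = 14641/25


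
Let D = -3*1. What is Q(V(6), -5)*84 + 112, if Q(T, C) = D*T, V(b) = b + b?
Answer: -2912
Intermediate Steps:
D = -3
V(b) = 2*b
Q(T, C) = -3*T
Q(V(6), -5)*84 + 112 = -6*6*84 + 112 = -3*12*84 + 112 = -36*84 + 112 = -3024 + 112 = -2912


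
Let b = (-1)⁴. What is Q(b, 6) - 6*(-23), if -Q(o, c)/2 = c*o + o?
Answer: 124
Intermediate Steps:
b = 1
Q(o, c) = -2*o - 2*c*o (Q(o, c) = -2*(c*o + o) = -2*(o + c*o) = -2*o - 2*c*o)
Q(b, 6) - 6*(-23) = -2*1*(1 + 6) - 6*(-23) = -2*1*7 - 1*(-138) = -14 + 138 = 124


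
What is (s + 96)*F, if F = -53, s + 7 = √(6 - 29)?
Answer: -4717 - 53*I*√23 ≈ -4717.0 - 254.18*I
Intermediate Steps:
s = -7 + I*√23 (s = -7 + √(6 - 29) = -7 + √(-23) = -7 + I*√23 ≈ -7.0 + 4.7958*I)
(s + 96)*F = ((-7 + I*√23) + 96)*(-53) = (89 + I*√23)*(-53) = -4717 - 53*I*√23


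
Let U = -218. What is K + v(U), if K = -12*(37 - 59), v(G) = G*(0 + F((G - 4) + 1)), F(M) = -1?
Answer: 482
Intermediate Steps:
v(G) = -G (v(G) = G*(0 - 1) = G*(-1) = -G)
K = 264 (K = -12*(-22) = 264)
K + v(U) = 264 - 1*(-218) = 264 + 218 = 482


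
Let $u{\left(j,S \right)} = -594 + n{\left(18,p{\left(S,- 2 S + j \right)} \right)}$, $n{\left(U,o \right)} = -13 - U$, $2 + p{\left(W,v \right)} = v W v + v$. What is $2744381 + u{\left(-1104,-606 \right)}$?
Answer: $2743756$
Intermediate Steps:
$p{\left(W,v \right)} = -2 + v + W v^{2}$ ($p{\left(W,v \right)} = -2 + \left(v W v + v\right) = -2 + \left(W v v + v\right) = -2 + \left(W v^{2} + v\right) = -2 + \left(v + W v^{2}\right) = -2 + v + W v^{2}$)
$u{\left(j,S \right)} = -625$ ($u{\left(j,S \right)} = -594 - 31 = -625$)
$2744381 + u{\left(-1104,-606 \right)} = 2744381 - 625 = 2743756$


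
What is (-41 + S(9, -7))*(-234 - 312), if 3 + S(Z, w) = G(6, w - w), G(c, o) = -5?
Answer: 26754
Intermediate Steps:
S(Z, w) = -8 (S(Z, w) = -3 - 5 = -8)
(-41 + S(9, -7))*(-234 - 312) = (-41 - 8)*(-234 - 312) = -49*(-546) = 26754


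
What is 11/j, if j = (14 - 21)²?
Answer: 11/49 ≈ 0.22449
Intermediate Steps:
j = 49 (j = (-7)² = 49)
11/j = 11/49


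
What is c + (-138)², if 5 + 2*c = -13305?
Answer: 12389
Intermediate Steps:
c = -6655 (c = -5/2 + (½)*(-13305) = -5/2 - 13305/2 = -6655)
c + (-138)² = -6655 + (-138)² = -6655 + 19044 = 12389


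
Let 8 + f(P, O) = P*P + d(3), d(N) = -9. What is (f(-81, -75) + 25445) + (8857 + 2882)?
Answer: 43728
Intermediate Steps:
f(P, O) = -17 + P**2 (f(P, O) = -8 + (P*P - 9) = -8 + (P**2 - 9) = -8 + (-9 + P**2) = -17 + P**2)
(f(-81, -75) + 25445) + (8857 + 2882) = ((-17 + (-81)**2) + 25445) + (8857 + 2882) = ((-17 + 6561) + 25445) + 11739 = (6544 + 25445) + 11739 = 31989 + 11739 = 43728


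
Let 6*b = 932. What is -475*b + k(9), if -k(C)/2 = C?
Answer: -221404/3 ≈ -73801.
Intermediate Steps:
b = 466/3 (b = (⅙)*932 = 466/3 ≈ 155.33)
k(C) = -2*C
-475*b + k(9) = -475*466/3 - 2*9 = -221350/3 - 18 = -221404/3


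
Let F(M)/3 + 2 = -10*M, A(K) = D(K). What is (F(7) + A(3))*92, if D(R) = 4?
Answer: -19504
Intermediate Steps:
A(K) = 4
F(M) = -6 - 30*M (F(M) = -6 + 3*(-10*M) = -6 - 30*M)
(F(7) + A(3))*92 = ((-6 - 30*7) + 4)*92 = ((-6 - 210) + 4)*92 = (-216 + 4)*92 = -212*92 = -19504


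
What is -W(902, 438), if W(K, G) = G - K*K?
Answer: 813166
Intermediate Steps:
W(K, G) = G - K²
-W(902, 438) = -(438 - 1*902²) = -(438 - 1*813604) = -(438 - 813604) = -1*(-813166) = 813166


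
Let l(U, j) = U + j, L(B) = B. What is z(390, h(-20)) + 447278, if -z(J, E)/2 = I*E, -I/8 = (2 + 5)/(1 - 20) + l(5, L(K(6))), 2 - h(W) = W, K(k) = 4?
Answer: 8556010/19 ≈ 4.5032e+5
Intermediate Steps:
h(W) = 2 - W
I = -1312/19 (I = -8*((2 + 5)/(1 - 20) + (5 + 4)) = -8*(7/(-19) + 9) = -8*(7*(-1/19) + 9) = -8*(-7/19 + 9) = -8*164/19 = -1312/19 ≈ -69.053)
z(J, E) = 2624*E/19 (z(J, E) = -(-2624)*E/19 = 2624*E/19)
z(390, h(-20)) + 447278 = 2624*(2 - 1*(-20))/19 + 447278 = 2624*(2 + 20)/19 + 447278 = (2624/19)*22 + 447278 = 57728/19 + 447278 = 8556010/19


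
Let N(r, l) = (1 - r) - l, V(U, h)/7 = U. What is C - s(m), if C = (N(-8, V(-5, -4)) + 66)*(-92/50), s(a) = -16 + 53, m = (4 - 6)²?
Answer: -1197/5 ≈ -239.40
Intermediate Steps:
m = 4 (m = (-2)² = 4)
V(U, h) = 7*U
N(r, l) = 1 - l - r
s(a) = 37
C = -1012/5 (C = ((1 - 7*(-5) - 1*(-8)) + 66)*(-92/50) = ((1 - 1*(-35) + 8) + 66)*(-92*1/50) = ((1 + 35 + 8) + 66)*(-46/25) = (44 + 66)*(-46/25) = 110*(-46/25) = -1012/5 ≈ -202.40)
C - s(m) = -1012/5 - 1*37 = -1012/5 - 37 = -1197/5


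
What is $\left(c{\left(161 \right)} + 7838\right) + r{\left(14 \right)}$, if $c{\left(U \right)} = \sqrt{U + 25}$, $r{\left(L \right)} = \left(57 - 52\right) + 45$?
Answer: $7888 + \sqrt{186} \approx 7901.6$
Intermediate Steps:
$r{\left(L \right)} = 50$ ($r{\left(L \right)} = 5 + 45 = 50$)
$c{\left(U \right)} = \sqrt{25 + U}$
$\left(c{\left(161 \right)} + 7838\right) + r{\left(14 \right)} = \left(\sqrt{25 + 161} + 7838\right) + 50 = \left(\sqrt{186} + 7838\right) + 50 = \left(7838 + \sqrt{186}\right) + 50 = 7888 + \sqrt{186}$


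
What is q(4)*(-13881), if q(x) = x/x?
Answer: -13881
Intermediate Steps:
q(x) = 1
q(4)*(-13881) = 1*(-13881) = -13881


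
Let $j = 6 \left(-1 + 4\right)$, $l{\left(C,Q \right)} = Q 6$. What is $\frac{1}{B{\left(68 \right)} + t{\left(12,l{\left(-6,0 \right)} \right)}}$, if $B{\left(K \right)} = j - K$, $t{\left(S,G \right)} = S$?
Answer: $- \frac{1}{38} \approx -0.026316$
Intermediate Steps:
$l{\left(C,Q \right)} = 6 Q$
$j = 18$ ($j = 6 \cdot 3 = 18$)
$B{\left(K \right)} = 18 - K$
$\frac{1}{B{\left(68 \right)} + t{\left(12,l{\left(-6,0 \right)} \right)}} = \frac{1}{\left(18 - 68\right) + 12} = \frac{1}{-50 + 12} = \frac{1}{-38} = - \frac{1}{38}$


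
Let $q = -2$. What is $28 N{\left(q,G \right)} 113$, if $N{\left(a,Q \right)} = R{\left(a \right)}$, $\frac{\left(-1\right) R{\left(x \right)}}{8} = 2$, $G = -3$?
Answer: $-50624$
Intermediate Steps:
$R{\left(x \right)} = -16$ ($R{\left(x \right)} = \left(-8\right) 2 = -16$)
$N{\left(a,Q \right)} = -16$
$28 N{\left(q,G \right)} 113 = 28 \left(-16\right) 113 = \left(-448\right) 113 = -50624$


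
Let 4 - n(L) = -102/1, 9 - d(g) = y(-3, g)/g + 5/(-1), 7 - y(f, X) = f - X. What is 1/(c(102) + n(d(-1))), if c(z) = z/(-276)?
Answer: 46/4859 ≈ 0.0094670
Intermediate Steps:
c(z) = -z/276 (c(z) = z*(-1/276) = -z/276)
y(f, X) = 7 + X - f (y(f, X) = 7 - (f - X) = 7 + (X - f) = 7 + X - f)
d(g) = 14 - (10 + g)/g (d(g) = 9 - ((7 + g - 1*(-3))/g + 5/(-1)) = 9 - ((7 + g + 3)/g + 5*(-1)) = 9 - ((10 + g)/g - 5) = 9 - (-5 + (10 + g)/g) = 9 + (5 - (10 + g)/g) = 14 - (10 + g)/g)
n(L) = 106 (n(L) = 4 - (-102)/1 = 4 - (-102) = 4 - 1*(-102) = 4 + 102 = 106)
1/(c(102) + n(d(-1))) = 1/(-1/276*102 + 106) = 1/(-17/46 + 106) = 1/(4859/46) = 46/4859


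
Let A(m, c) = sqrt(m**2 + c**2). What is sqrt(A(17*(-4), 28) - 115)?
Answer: sqrt(-115 + 52*sqrt(2)) ≈ 6.439*I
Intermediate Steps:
A(m, c) = sqrt(c**2 + m**2)
sqrt(A(17*(-4), 28) - 115) = sqrt(sqrt(28**2 + (17*(-4))**2) - 115) = sqrt(sqrt(784 + (-68)**2) - 115) = sqrt(sqrt(784 + 4624) - 115) = sqrt(sqrt(5408) - 115) = sqrt(52*sqrt(2) - 115) = sqrt(-115 + 52*sqrt(2))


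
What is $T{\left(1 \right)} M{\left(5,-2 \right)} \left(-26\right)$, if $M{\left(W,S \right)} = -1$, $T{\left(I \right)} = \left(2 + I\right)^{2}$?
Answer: $234$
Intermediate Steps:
$T{\left(1 \right)} M{\left(5,-2 \right)} \left(-26\right) = \left(2 + 1\right)^{2} \left(-1\right) \left(-26\right) = 3^{2} \left(-1\right) \left(-26\right) = 9 \left(-1\right) \left(-26\right) = \left(-9\right) \left(-26\right) = 234$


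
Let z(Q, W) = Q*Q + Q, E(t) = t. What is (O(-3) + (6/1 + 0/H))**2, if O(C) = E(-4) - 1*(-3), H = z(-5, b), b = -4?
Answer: 25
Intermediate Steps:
z(Q, W) = Q + Q**2 (z(Q, W) = Q**2 + Q = Q + Q**2)
H = 20 (H = -5*(1 - 5) = -5*(-4) = 20)
O(C) = -1 (O(C) = -4 - 1*(-3) = -4 + 3 = -1)
(O(-3) + (6/1 + 0/H))**2 = (-1 + (6/1 + 0/20))**2 = (-1 + (6*1 + 0*(1/20)))**2 = (-1 + (6 + 0))**2 = (-1 + 6)**2 = 5**2 = 25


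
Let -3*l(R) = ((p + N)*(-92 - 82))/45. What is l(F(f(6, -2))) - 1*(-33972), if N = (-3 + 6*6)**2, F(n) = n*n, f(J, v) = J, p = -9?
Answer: 35364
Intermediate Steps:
F(n) = n**2
N = 1089 (N = (-3 + 36)**2 = 33**2 = 1089)
l(R) = 1392 (l(R) = -(-9 + 1089)*(-92 - 82)/(3*45) = -1080*(-174)/(3*45) = -(-62640)/45 = -1/3*(-4176) = 1392)
l(F(f(6, -2))) - 1*(-33972) = 1392 - 1*(-33972) = 1392 + 33972 = 35364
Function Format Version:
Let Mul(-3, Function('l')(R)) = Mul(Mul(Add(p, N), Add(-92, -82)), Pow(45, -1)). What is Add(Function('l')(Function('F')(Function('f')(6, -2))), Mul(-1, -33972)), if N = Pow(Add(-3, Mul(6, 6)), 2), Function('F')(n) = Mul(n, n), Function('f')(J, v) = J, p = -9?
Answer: 35364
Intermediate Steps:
Function('F')(n) = Pow(n, 2)
N = 1089 (N = Pow(Add(-3, 36), 2) = Pow(33, 2) = 1089)
Function('l')(R) = 1392 (Function('l')(R) = Mul(Rational(-1, 3), Mul(Mul(Add(-9, 1089), Add(-92, -82)), Pow(45, -1))) = Mul(Rational(-1, 3), Mul(Mul(1080, -174), Rational(1, 45))) = Mul(Rational(-1, 3), Mul(-187920, Rational(1, 45))) = Mul(Rational(-1, 3), -4176) = 1392)
Add(Function('l')(Function('F')(Function('f')(6, -2))), Mul(-1, -33972)) = Add(1392, Mul(-1, -33972)) = Add(1392, 33972) = 35364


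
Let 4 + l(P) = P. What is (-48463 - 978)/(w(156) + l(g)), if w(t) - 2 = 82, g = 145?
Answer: -49441/225 ≈ -219.74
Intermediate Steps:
l(P) = -4 + P
w(t) = 84 (w(t) = 2 + 82 = 84)
(-48463 - 978)/(w(156) + l(g)) = (-48463 - 978)/(84 + (-4 + 145)) = -49441/(84 + 141) = -49441/225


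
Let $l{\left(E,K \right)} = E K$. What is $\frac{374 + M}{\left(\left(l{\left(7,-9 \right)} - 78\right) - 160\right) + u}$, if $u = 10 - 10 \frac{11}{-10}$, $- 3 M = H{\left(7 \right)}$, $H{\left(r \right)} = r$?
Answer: $- \frac{223}{168} \approx -1.3274$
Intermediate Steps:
$M = - \frac{7}{3}$ ($M = \left(- \frac{1}{3}\right) 7 = - \frac{7}{3} \approx -2.3333$)
$u = 21$ ($u = 10 - 10 \cdot 11 \left(- \frac{1}{10}\right) = 10 - -11 = 10 + 11 = 21$)
$\frac{374 + M}{\left(\left(l{\left(7,-9 \right)} - 78\right) - 160\right) + u} = \frac{374 - \frac{7}{3}}{\left(\left(7 \left(-9\right) - 78\right) - 160\right) + 21} = \frac{1115}{3 \left(\left(\left(-63 - 78\right) - 160\right) + 21\right)} = \frac{1115}{3 \left(\left(-141 - 160\right) + 21\right)} = \frac{1115}{3 \left(-301 + 21\right)} = \frac{1115}{3 \left(-280\right)} = \frac{1115}{3} \left(- \frac{1}{280}\right) = - \frac{223}{168}$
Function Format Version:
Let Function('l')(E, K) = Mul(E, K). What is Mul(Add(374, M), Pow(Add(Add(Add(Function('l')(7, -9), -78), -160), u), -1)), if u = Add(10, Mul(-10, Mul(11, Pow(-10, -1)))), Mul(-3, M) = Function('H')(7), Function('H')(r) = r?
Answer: Rational(-223, 168) ≈ -1.3274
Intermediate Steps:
M = Rational(-7, 3) (M = Mul(Rational(-1, 3), 7) = Rational(-7, 3) ≈ -2.3333)
u = 21 (u = Add(10, Mul(-10, Mul(11, Rational(-1, 10)))) = Add(10, Mul(-10, Rational(-11, 10))) = Add(10, 11) = 21)
Mul(Add(374, M), Pow(Add(Add(Add(Function('l')(7, -9), -78), -160), u), -1)) = Mul(Add(374, Rational(-7, 3)), Pow(Add(Add(Add(Mul(7, -9), -78), -160), 21), -1)) = Mul(Rational(1115, 3), Pow(Add(Add(Add(-63, -78), -160), 21), -1)) = Mul(Rational(1115, 3), Pow(Add(Add(-141, -160), 21), -1)) = Mul(Rational(1115, 3), Pow(Add(-301, 21), -1)) = Mul(Rational(1115, 3), Pow(-280, -1)) = Mul(Rational(1115, 3), Rational(-1, 280)) = Rational(-223, 168)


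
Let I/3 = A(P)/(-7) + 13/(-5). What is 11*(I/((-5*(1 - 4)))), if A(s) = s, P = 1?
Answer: -1056/175 ≈ -6.0343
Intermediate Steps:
I = -288/35 (I = 3*(1/(-7) + 13/(-5)) = 3*(1*(-⅐) + 13*(-⅕)) = 3*(-⅐ - 13/5) = 3*(-96/35) = -288/35 ≈ -8.2286)
11*(I/((-5*(1 - 4)))) = 11*(-288*(-1/(5*(1 - 4)))/35) = 11*(-288/(35*((-5*(-3))))) = 11*(-288/35/15) = 11*(-288/35*1/15) = 11*(-96/175) = -1056/175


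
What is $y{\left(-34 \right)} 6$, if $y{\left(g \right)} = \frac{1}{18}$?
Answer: $\frac{1}{3} \approx 0.33333$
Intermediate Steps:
$y{\left(g \right)} = \frac{1}{18}$
$y{\left(-34 \right)} 6 = \frac{1}{18} \cdot 6 = \frac{1}{3}$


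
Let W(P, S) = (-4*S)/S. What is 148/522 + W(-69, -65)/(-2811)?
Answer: 69686/244557 ≈ 0.28495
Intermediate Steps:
W(P, S) = -4
148/522 + W(-69, -65)/(-2811) = 148/522 - 4/(-2811) = 148*(1/522) - 4*(-1/2811) = 74/261 + 4/2811 = 69686/244557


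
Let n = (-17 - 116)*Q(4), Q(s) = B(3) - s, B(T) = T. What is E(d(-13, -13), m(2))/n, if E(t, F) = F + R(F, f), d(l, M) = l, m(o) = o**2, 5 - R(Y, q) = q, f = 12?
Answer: -3/133 ≈ -0.022556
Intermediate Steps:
Q(s) = 3 - s
R(Y, q) = 5 - q
E(t, F) = -7 + F (E(t, F) = F + (5 - 1*12) = F + (5 - 12) = F - 7 = -7 + F)
n = 133 (n = (-17 - 116)*(3 - 1*4) = -133*(3 - 4) = -133*(-1) = 133)
E(d(-13, -13), m(2))/n = (-7 + 2**2)/133 = (-7 + 4)*(1/133) = -3*1/133 = -3/133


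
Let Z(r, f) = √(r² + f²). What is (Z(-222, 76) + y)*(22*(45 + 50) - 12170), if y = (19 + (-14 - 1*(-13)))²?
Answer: -3265920 - 20160*√13765 ≈ -5.6312e+6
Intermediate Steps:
y = 324 (y = (19 + (-14 + 13))² = (19 - 1)² = 18² = 324)
Z(r, f) = √(f² + r²)
(Z(-222, 76) + y)*(22*(45 + 50) - 12170) = (√(76² + (-222)²) + 324)*(22*(45 + 50) - 12170) = (√(5776 + 49284) + 324)*(22*95 - 12170) = (√55060 + 324)*(2090 - 12170) = (2*√13765 + 324)*(-10080) = (324 + 2*√13765)*(-10080) = -3265920 - 20160*√13765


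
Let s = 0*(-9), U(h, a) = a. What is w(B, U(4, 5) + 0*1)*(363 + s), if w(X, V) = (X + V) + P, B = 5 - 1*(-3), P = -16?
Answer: -1089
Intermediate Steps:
B = 8 (B = 5 + 3 = 8)
w(X, V) = -16 + V + X (w(X, V) = (X + V) - 16 = (V + X) - 16 = -16 + V + X)
s = 0
w(B, U(4, 5) + 0*1)*(363 + s) = (-16 + (5 + 0*1) + 8)*(363 + 0) = (-16 + (5 + 0) + 8)*363 = (-16 + 5 + 8)*363 = -3*363 = -1089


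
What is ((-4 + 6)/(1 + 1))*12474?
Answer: 12474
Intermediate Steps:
((-4 + 6)/(1 + 1))*12474 = (2/2)*12474 = (2*(½))*12474 = 1*12474 = 12474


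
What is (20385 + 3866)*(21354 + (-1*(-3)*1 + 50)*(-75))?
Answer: 421458129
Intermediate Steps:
(20385 + 3866)*(21354 + (-1*(-3)*1 + 50)*(-75)) = 24251*(21354 + (3*1 + 50)*(-75)) = 24251*(21354 + (3 + 50)*(-75)) = 24251*(21354 + 53*(-75)) = 24251*(21354 - 3975) = 24251*17379 = 421458129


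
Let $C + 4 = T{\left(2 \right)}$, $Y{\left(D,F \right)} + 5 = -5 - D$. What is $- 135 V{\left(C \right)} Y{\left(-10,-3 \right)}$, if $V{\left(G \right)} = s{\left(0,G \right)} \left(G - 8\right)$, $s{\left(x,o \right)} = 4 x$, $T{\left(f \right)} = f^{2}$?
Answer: $0$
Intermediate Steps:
$Y{\left(D,F \right)} = -10 - D$ ($Y{\left(D,F \right)} = -5 - \left(5 + D\right) = -10 - D$)
$C = 0$ ($C = -4 + 2^{2} = -4 + 4 = 0$)
$V{\left(G \right)} = 0$ ($V{\left(G \right)} = 4 \cdot 0 \left(G - 8\right) = 0 \left(-8 + G\right) = 0$)
$- 135 V{\left(C \right)} Y{\left(-10,-3 \right)} = \left(-135\right) 0 \left(-10 - -10\right) = 0 \left(-10 + 10\right) = 0 \cdot 0 = 0$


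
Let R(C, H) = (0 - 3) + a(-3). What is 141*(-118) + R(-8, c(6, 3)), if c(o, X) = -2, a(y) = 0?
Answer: -16641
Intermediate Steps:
R(C, H) = -3 (R(C, H) = (0 - 3) + 0 = -3 + 0 = -3)
141*(-118) + R(-8, c(6, 3)) = 141*(-118) - 3 = -16638 - 3 = -16641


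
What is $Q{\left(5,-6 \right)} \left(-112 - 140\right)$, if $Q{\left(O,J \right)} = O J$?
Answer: $7560$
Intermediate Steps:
$Q{\left(O,J \right)} = J O$
$Q{\left(5,-6 \right)} \left(-112 - 140\right) = \left(-6\right) 5 \left(-112 - 140\right) = \left(-30\right) \left(-252\right) = 7560$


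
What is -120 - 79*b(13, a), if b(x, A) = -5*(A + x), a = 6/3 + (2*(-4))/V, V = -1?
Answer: 8965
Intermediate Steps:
a = 10 (a = 6/3 + (2*(-4))/(-1) = 6*(⅓) - 8*(-1) = 2 + 8 = 10)
b(x, A) = -5*A - 5*x
-120 - 79*b(13, a) = -120 - 79*(-5*10 - 5*13) = -120 - 79*(-50 - 65) = -120 - 79*(-115) = -120 + 9085 = 8965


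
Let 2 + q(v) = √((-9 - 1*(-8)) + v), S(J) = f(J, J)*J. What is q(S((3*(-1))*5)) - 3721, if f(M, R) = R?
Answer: -3723 + 4*√14 ≈ -3708.0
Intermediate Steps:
S(J) = J² (S(J) = J*J = J²)
q(v) = -2 + √(-1 + v) (q(v) = -2 + √((-9 - 1*(-8)) + v) = -2 + √((-9 + 8) + v) = -2 + √(-1 + v))
q(S((3*(-1))*5)) - 3721 = (-2 + √(-1 + ((3*(-1))*5)²)) - 3721 = (-2 + √(-1 + (-3*5)²)) - 3721 = (-2 + √(-1 + (-15)²)) - 3721 = (-2 + √(-1 + 225)) - 3721 = (-2 + √224) - 3721 = (-2 + 4*√14) - 3721 = -3723 + 4*√14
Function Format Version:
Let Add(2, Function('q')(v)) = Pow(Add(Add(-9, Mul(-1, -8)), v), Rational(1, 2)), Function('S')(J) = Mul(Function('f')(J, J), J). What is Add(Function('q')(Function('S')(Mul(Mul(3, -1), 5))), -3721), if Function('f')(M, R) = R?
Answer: Add(-3723, Mul(4, Pow(14, Rational(1, 2)))) ≈ -3708.0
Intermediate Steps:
Function('S')(J) = Pow(J, 2) (Function('S')(J) = Mul(J, J) = Pow(J, 2))
Function('q')(v) = Add(-2, Pow(Add(-1, v), Rational(1, 2))) (Function('q')(v) = Add(-2, Pow(Add(Add(-9, Mul(-1, -8)), v), Rational(1, 2))) = Add(-2, Pow(Add(Add(-9, 8), v), Rational(1, 2))) = Add(-2, Pow(Add(-1, v), Rational(1, 2))))
Add(Function('q')(Function('S')(Mul(Mul(3, -1), 5))), -3721) = Add(Add(-2, Pow(Add(-1, Pow(Mul(Mul(3, -1), 5), 2)), Rational(1, 2))), -3721) = Add(Add(-2, Pow(Add(-1, Pow(Mul(-3, 5), 2)), Rational(1, 2))), -3721) = Add(Add(-2, Pow(Add(-1, Pow(-15, 2)), Rational(1, 2))), -3721) = Add(Add(-2, Pow(Add(-1, 225), Rational(1, 2))), -3721) = Add(Add(-2, Pow(224, Rational(1, 2))), -3721) = Add(Add(-2, Mul(4, Pow(14, Rational(1, 2)))), -3721) = Add(-3723, Mul(4, Pow(14, Rational(1, 2))))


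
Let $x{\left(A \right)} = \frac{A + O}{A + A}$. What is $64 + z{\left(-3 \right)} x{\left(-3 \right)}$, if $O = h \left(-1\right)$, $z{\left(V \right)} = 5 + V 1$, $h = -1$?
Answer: $\frac{194}{3} \approx 64.667$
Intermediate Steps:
$z{\left(V \right)} = 5 + V$
$O = 1$ ($O = \left(-1\right) \left(-1\right) = 1$)
$x{\left(A \right)} = \frac{1 + A}{2 A}$ ($x{\left(A \right)} = \frac{A + 1}{A + A} = \frac{1 + A}{2 A}$)
$64 + z{\left(-3 \right)} x{\left(-3 \right)} = 64 + \left(5 - 3\right) \frac{1 - 3}{2 \left(-3\right)} = 64 + 2 \cdot \frac{1}{2} \left(- \frac{1}{3}\right) \left(-2\right) = 64 + 2 \cdot \frac{1}{3} = 64 + \frac{2}{3} = \frac{194}{3}$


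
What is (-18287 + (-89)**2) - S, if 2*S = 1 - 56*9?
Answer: -20229/2 ≈ -10115.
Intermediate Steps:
S = -503/2 (S = (1 - 56*9)/2 = (1 - 504)/2 = (1/2)*(-503) = -503/2 ≈ -251.50)
(-18287 + (-89)**2) - S = (-18287 + (-89)**2) - 1*(-503/2) = (-18287 + 7921) + 503/2 = -10366 + 503/2 = -20229/2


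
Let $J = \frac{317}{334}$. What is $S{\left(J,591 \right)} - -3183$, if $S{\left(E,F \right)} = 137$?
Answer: $3320$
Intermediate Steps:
$J = \frac{317}{334}$ ($J = 317 \cdot \frac{1}{334} = \frac{317}{334} \approx 0.9491$)
$S{\left(J,591 \right)} - -3183 = 137 - -3183 = 137 + 3183 = 3320$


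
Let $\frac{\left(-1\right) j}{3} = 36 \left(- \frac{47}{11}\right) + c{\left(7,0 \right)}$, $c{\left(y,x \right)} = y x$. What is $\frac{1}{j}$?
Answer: $\frac{11}{5076} \approx 0.0021671$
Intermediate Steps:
$c{\left(y,x \right)} = x y$
$j = \frac{5076}{11}$ ($j = - 3 \left(36 \left(- \frac{47}{11}\right) + 0 \cdot 7\right) = - 3 \left(36 \left(\left(-47\right) \frac{1}{11}\right) + 0\right) = - 3 \left(36 \left(- \frac{47}{11}\right) + 0\right) = - 3 \left(- \frac{1692}{11} + 0\right) = \left(-3\right) \left(- \frac{1692}{11}\right) = \frac{5076}{11} \approx 461.45$)
$\frac{1}{j} = \frac{1}{\frac{5076}{11}} = \frac{11}{5076}$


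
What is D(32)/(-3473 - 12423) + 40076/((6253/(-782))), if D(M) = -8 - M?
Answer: -62271420119/12424711 ≈ -5011.9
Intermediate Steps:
D(32)/(-3473 - 12423) + 40076/((6253/(-782))) = (-8 - 1*32)/(-3473 - 12423) + 40076/((6253/(-782))) = (-8 - 32)/(-15896) + 40076/((6253*(-1/782))) = -40*(-1/15896) + 40076/(-6253/782) = 5/1987 + 40076*(-782/6253) = 5/1987 - 31339432/6253 = -62271420119/12424711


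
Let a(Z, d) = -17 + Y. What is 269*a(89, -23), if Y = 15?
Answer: -538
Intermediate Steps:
a(Z, d) = -2 (a(Z, d) = -17 + 15 = -2)
269*a(89, -23) = 269*(-2) = -538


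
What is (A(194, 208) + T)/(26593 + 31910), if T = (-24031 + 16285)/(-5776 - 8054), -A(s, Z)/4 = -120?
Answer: 1107691/134849415 ≈ 0.0082143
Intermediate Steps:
A(s, Z) = 480 (A(s, Z) = -4*(-120) = 480)
T = 1291/2305 (T = -7746/(-13830) = -7746*(-1/13830) = 1291/2305 ≈ 0.56009)
(A(194, 208) + T)/(26593 + 31910) = (480 + 1291/2305)/(26593 + 31910) = (1107691/2305)/58503 = (1107691/2305)*(1/58503) = 1107691/134849415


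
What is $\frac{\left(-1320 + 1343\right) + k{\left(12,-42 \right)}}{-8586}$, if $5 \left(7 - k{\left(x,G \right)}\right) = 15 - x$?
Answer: $- \frac{49}{14310} \approx -0.0034242$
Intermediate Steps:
$k{\left(x,G \right)} = 4 + \frac{x}{5}$ ($k{\left(x,G \right)} = 7 - \frac{15 - x}{5} = 7 + \left(-3 + \frac{x}{5}\right) = 4 + \frac{x}{5}$)
$\frac{\left(-1320 + 1343\right) + k{\left(12,-42 \right)}}{-8586} = \frac{\left(-1320 + 1343\right) + \left(4 + \frac{1}{5} \cdot 12\right)}{-8586} = \left(23 + \left(4 + \frac{12}{5}\right)\right) \left(- \frac{1}{8586}\right) = \left(23 + \frac{32}{5}\right) \left(- \frac{1}{8586}\right) = \frac{147}{5} \left(- \frac{1}{8586}\right) = - \frac{49}{14310}$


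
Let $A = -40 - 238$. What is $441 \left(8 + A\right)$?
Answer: $-119070$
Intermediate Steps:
$A = -278$
$441 \left(8 + A\right) = 441 \left(8 - 278\right) = 441 \left(-270\right) = -119070$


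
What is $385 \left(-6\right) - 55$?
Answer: $-2365$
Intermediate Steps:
$385 \left(-6\right) - 55 = -2310 - 55 = -2365$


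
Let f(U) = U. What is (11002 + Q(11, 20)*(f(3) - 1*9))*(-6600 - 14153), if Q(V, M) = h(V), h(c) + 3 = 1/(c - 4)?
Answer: -1600761902/7 ≈ -2.2868e+8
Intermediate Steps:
h(c) = -3 + 1/(-4 + c) (h(c) = -3 + 1/(c - 4) = -3 + 1/(-4 + c))
Q(V, M) = (13 - 3*V)/(-4 + V)
(11002 + Q(11, 20)*(f(3) - 1*9))*(-6600 - 14153) = (11002 + ((13 - 3*11)/(-4 + 11))*(3 - 1*9))*(-6600 - 14153) = (11002 + ((13 - 33)/7)*(3 - 9))*(-20753) = (11002 + ((1/7)*(-20))*(-6))*(-20753) = (11002 - 20/7*(-6))*(-20753) = (11002 + 120/7)*(-20753) = (77134/7)*(-20753) = -1600761902/7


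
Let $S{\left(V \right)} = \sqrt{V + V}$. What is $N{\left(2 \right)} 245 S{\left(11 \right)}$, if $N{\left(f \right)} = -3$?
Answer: $- 735 \sqrt{22} \approx -3447.5$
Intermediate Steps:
$S{\left(V \right)} = \sqrt{2} \sqrt{V}$ ($S{\left(V \right)} = \sqrt{2 V} = \sqrt{2} \sqrt{V}$)
$N{\left(2 \right)} 245 S{\left(11 \right)} = \left(-3\right) 245 \sqrt{2} \sqrt{11} = - 735 \sqrt{22}$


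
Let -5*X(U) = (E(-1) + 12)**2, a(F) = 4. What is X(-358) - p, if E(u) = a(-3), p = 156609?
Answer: -783301/5 ≈ -1.5666e+5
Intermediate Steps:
E(u) = 4
X(U) = -256/5 (X(U) = -(4 + 12)**2/5 = -1/5*16**2 = -1/5*256 = -256/5)
X(-358) - p = -256/5 - 1*156609 = -256/5 - 156609 = -783301/5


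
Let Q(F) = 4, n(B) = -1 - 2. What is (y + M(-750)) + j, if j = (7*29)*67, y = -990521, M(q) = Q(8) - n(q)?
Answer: -976913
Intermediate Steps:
n(B) = -3
M(q) = 7 (M(q) = 4 - 1*(-3) = 4 + 3 = 7)
j = 13601 (j = 203*67 = 13601)
(y + M(-750)) + j = (-990521 + 7) + 13601 = -990514 + 13601 = -976913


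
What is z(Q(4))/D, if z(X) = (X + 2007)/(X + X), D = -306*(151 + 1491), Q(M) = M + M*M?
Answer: -2027/20098080 ≈ -0.00010086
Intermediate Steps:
Q(M) = M + M²
D = -502452 (D = -306*1642 = -502452)
z(X) = (2007 + X)/(2*X) (z(X) = (2007 + X)/((2*X)) = (2007 + X)*(1/(2*X)) = (2007 + X)/(2*X))
z(Q(4))/D = ((2007 + 4*(1 + 4))/(2*((4*(1 + 4)))))/(-502452) = ((2007 + 4*5)/(2*((4*5))))*(-1/502452) = ((½)*(2007 + 20)/20)*(-1/502452) = ((½)*(1/20)*2027)*(-1/502452) = (2027/40)*(-1/502452) = -2027/20098080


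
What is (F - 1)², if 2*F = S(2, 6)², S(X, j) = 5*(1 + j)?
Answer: 1495729/4 ≈ 3.7393e+5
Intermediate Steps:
S(X, j) = 5 + 5*j
F = 1225/2 (F = (5 + 5*6)²/2 = (5 + 30)²/2 = (½)*35² = (½)*1225 = 1225/2 ≈ 612.50)
(F - 1)² = (1225/2 - 1)² = (1223/2)² = 1495729/4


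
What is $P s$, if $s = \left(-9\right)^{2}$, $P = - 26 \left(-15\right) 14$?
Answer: $442260$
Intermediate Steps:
$P = 5460$ ($P = - \left(-390\right) 14 = \left(-1\right) \left(-5460\right) = 5460$)
$s = 81$
$P s = 5460 \cdot 81 = 442260$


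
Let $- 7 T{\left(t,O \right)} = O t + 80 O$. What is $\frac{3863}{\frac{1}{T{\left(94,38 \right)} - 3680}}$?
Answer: $- \frac{125053036}{7} \approx -1.7865 \cdot 10^{7}$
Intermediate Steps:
$T{\left(t,O \right)} = - \frac{80 O}{7} - \frac{O t}{7}$ ($T{\left(t,O \right)} = - \frac{O t + 80 O}{7} = - \frac{80 O + O t}{7} = - \frac{80 O}{7} - \frac{O t}{7}$)
$\frac{3863}{\frac{1}{T{\left(94,38 \right)} - 3680}} = \frac{3863}{\frac{1}{\left(- \frac{1}{7}\right) 38 \left(80 + 94\right) - 3680}} = \frac{3863}{\frac{1}{\left(- \frac{1}{7}\right) 38 \cdot 174 - 3680}} = \frac{3863}{\frac{1}{- \frac{6612}{7} - 3680}} = \frac{3863}{\frac{1}{- \frac{32372}{7}}} = \frac{3863}{- \frac{7}{32372}} = 3863 \left(- \frac{32372}{7}\right) = - \frac{125053036}{7}$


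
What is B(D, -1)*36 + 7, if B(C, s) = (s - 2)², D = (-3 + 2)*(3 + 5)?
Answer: 331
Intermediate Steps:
D = -8 (D = -1*8 = -8)
B(C, s) = (-2 + s)²
B(D, -1)*36 + 7 = (-2 - 1)²*36 + 7 = (-3)²*36 + 7 = 9*36 + 7 = 324 + 7 = 331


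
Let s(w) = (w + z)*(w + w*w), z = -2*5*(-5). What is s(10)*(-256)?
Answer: -1689600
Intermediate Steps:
z = 50 (z = -10*(-5) = 50)
s(w) = (50 + w)*(w + w**2) (s(w) = (w + 50)*(w + w*w) = (50 + w)*(w + w**2))
s(10)*(-256) = (10*(50 + 10**2 + 51*10))*(-256) = (10*(50 + 100 + 510))*(-256) = (10*660)*(-256) = 6600*(-256) = -1689600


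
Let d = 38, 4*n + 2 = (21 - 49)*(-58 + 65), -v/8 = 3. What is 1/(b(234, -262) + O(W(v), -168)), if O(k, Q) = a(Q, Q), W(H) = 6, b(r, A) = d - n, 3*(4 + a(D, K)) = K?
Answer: 2/55 ≈ 0.036364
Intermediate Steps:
v = -24 (v = -8*3 = -24)
a(D, K) = -4 + K/3
n = -99/2 (n = -½ + ((21 - 49)*(-58 + 65))/4 = -½ + (-28*7)/4 = -½ + (¼)*(-196) = -½ - 49 = -99/2 ≈ -49.500)
b(r, A) = 175/2 (b(r, A) = 38 - 1*(-99/2) = 38 + 99/2 = 175/2)
O(k, Q) = -4 + Q/3
1/(b(234, -262) + O(W(v), -168)) = 1/(175/2 + (-4 + (⅓)*(-168))) = 1/(175/2 + (-4 - 56)) = 1/(175/2 - 60) = 1/(55/2) = 2/55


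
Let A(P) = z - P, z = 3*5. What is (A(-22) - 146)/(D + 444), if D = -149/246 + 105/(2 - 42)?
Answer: -107256/433717 ≈ -0.24729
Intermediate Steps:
z = 15
A(P) = 15 - P
D = -3179/984 (D = -149*1/246 + 105/(-40) = -149/246 + 105*(-1/40) = -149/246 - 21/8 = -3179/984 ≈ -3.2307)
(A(-22) - 146)/(D + 444) = ((15 - 1*(-22)) - 146)/(-3179/984 + 444) = ((15 + 22) - 146)/(433717/984) = (37 - 146)*(984/433717) = -109*984/433717 = -107256/433717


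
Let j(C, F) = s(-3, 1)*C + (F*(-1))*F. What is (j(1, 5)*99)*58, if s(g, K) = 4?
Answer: -120582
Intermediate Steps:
j(C, F) = -F² + 4*C (j(C, F) = 4*C + (F*(-1))*F = 4*C + (-F)*F = 4*C - F² = -F² + 4*C)
(j(1, 5)*99)*58 = ((-1*5² + 4*1)*99)*58 = ((-1*25 + 4)*99)*58 = ((-25 + 4)*99)*58 = -21*99*58 = -2079*58 = -120582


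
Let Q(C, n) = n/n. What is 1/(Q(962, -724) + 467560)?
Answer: 1/467561 ≈ 2.1388e-6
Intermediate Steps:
Q(C, n) = 1
1/(Q(962, -724) + 467560) = 1/(1 + 467560) = 1/467561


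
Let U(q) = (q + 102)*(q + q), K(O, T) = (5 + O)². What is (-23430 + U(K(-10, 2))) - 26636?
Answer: -43716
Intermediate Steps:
U(q) = 2*q*(102 + q) (U(q) = (102 + q)*(2*q) = 2*q*(102 + q))
(-23430 + U(K(-10, 2))) - 26636 = (-23430 + 2*(5 - 10)²*(102 + (5 - 10)²)) - 26636 = (-23430 + 2*(-5)²*(102 + (-5)²)) - 26636 = (-23430 + 2*25*(102 + 25)) - 26636 = (-23430 + 2*25*127) - 26636 = (-23430 + 6350) - 26636 = -17080 - 26636 = -43716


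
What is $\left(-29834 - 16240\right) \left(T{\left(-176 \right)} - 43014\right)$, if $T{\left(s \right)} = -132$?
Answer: $1987908804$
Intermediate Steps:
$\left(-29834 - 16240\right) \left(T{\left(-176 \right)} - 43014\right) = \left(-29834 - 16240\right) \left(-132 - 43014\right) = \left(-46074\right) \left(-43146\right) = 1987908804$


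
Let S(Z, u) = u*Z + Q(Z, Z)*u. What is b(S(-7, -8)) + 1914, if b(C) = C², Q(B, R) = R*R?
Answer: 114810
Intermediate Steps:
Q(B, R) = R²
S(Z, u) = Z*u + u*Z² (S(Z, u) = u*Z + Z²*u = Z*u + u*Z²)
b(S(-7, -8)) + 1914 = (-7*(-8)*(1 - 7))² + 1914 = (-7*(-8)*(-6))² + 1914 = (-336)² + 1914 = 112896 + 1914 = 114810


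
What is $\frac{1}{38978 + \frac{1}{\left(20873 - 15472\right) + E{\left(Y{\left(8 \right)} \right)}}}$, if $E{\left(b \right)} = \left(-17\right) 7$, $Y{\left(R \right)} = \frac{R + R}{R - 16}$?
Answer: $\frac{5282}{205881797} \approx 2.5655 \cdot 10^{-5}$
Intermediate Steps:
$Y{\left(R \right)} = \frac{2 R}{-16 + R}$
$E{\left(b \right)} = -119$
$\frac{1}{38978 + \frac{1}{\left(20873 - 15472\right) + E{\left(Y{\left(8 \right)} \right)}}} = \frac{1}{38978 + \frac{1}{\left(20873 - 15472\right) - 119}} = \frac{1}{38978 + \frac{1}{5401 - 119}} = \frac{1}{38978 + \frac{1}{5282}} = \frac{1}{\frac{205881797}{5282}} = \frac{5282}{205881797}$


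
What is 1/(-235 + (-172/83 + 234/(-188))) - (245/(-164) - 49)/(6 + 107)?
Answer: 15252682405/34457455668 ≈ 0.44265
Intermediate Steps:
1/(-235 + (-172/83 + 234/(-188))) - (245/(-164) - 49)/(6 + 107) = 1/(-235 + (-172*1/83 + 234*(-1/188))) - (245*(-1/164) - 49)/113 = 1/(-235 + (-172/83 - 117/94)) - (-245/164 - 49)/113 = 1/(-235 - 25879/7802) - (-8281)/(164*113) = 1/(-1859349/7802) - 1*(-8281/18532) = -7802/1859349 + 8281/18532 = 15252682405/34457455668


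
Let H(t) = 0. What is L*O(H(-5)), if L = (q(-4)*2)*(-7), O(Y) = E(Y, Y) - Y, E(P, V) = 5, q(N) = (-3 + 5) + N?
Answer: 140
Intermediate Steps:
q(N) = 2 + N
O(Y) = 5 - Y
L = 28 (L = ((2 - 4)*2)*(-7) = -2*2*(-7) = -4*(-7) = 28)
L*O(H(-5)) = 28*(5 - 1*0) = 28*(5 + 0) = 28*5 = 140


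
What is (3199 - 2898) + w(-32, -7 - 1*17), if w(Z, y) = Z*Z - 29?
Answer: 1296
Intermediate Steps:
w(Z, y) = -29 + Z**2 (w(Z, y) = Z**2 - 29 = -29 + Z**2)
(3199 - 2898) + w(-32, -7 - 1*17) = (3199 - 2898) + (-29 + (-32)**2) = 301 + (-29 + 1024) = 301 + 995 = 1296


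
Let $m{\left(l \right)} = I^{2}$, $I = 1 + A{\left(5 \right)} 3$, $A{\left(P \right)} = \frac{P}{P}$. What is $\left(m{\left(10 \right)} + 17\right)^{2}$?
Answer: $1089$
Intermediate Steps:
$A{\left(P \right)} = 1$
$I = 4$ ($I = 1 + 1 \cdot 3 = 1 + 3 = 4$)
$m{\left(l \right)} = 16$ ($m{\left(l \right)} = 4^{2} = 16$)
$\left(m{\left(10 \right)} + 17\right)^{2} = \left(16 + 17\right)^{2} = 33^{2} = 1089$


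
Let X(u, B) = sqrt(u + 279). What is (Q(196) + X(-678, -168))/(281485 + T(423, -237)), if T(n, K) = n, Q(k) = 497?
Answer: 497/281908 + I*sqrt(399)/281908 ≈ 0.001763 + 7.0856e-5*I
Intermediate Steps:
X(u, B) = sqrt(279 + u)
(Q(196) + X(-678, -168))/(281485 + T(423, -237)) = (497 + sqrt(279 - 678))/(281485 + 423) = (497 + sqrt(-399))/281908 = (497 + I*sqrt(399))*(1/281908) = 497/281908 + I*sqrt(399)/281908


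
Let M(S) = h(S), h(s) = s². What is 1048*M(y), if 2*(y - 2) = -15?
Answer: 31702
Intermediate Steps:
y = -11/2 (y = 2 + (½)*(-15) = 2 - 15/2 = -11/2 ≈ -5.5000)
M(S) = S²
1048*M(y) = 1048*(-11/2)² = 1048*(121/4) = 31702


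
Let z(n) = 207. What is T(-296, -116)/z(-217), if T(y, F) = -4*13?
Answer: -52/207 ≈ -0.25121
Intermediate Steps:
T(y, F) = -52
T(-296, -116)/z(-217) = -52/207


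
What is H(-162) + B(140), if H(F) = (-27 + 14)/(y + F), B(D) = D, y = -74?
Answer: 33053/236 ≈ 140.06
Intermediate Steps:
H(F) = -13/(-74 + F) (H(F) = (-27 + 14)/(-74 + F) = -13/(-74 + F))
H(-162) + B(140) = -13/(-74 - 162) + 140 = -13/(-236) + 140 = -13*(-1/236) + 140 = 13/236 + 140 = 33053/236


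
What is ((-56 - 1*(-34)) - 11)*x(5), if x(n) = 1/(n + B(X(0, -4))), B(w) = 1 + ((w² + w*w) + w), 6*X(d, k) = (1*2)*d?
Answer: -11/2 ≈ -5.5000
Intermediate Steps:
X(d, k) = d/3 (X(d, k) = ((1*2)*d)/6 = (2*d)/6 = d/3)
B(w) = 1 + w + 2*w² (B(w) = 1 + ((w² + w²) + w) = 1 + (2*w² + w) = 1 + (w + 2*w²) = 1 + w + 2*w²)
x(n) = 1/(1 + n) (x(n) = 1/(n + (1 + (⅓)*0 + 2*((⅓)*0)²)) = 1/(n + (1 + 0 + 2*0²)) = 1/(n + (1 + 0 + 2*0)) = 1/(n + (1 + 0 + 0)) = 1/(n + 1) = 1/(1 + n))
((-56 - 1*(-34)) - 11)*x(5) = ((-56 - 1*(-34)) - 11)/(1 + 5) = ((-56 + 34) - 11)/6 = (-22 - 11)*(⅙) = -33*⅙ = -11/2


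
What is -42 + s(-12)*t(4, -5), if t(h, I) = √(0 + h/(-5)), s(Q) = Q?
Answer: -42 - 24*I*√5/5 ≈ -42.0 - 10.733*I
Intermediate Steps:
t(h, I) = √5*√(-h)/5 (t(h, I) = √(0 + h*(-⅕)) = √(0 - h/5) = √(-h/5) = √5*√(-h)/5)
-42 + s(-12)*t(4, -5) = -42 - 12*√5*√(-1*4)/5 = -42 - 12*√5*√(-4)/5 = -42 - 12*√5*2*I/5 = -42 - 24*I*√5/5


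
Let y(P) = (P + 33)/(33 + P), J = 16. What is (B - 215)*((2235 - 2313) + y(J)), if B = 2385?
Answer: -167090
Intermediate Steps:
y(P) = 1 (y(P) = (33 + P)/(33 + P) = 1)
(B - 215)*((2235 - 2313) + y(J)) = (2385 - 215)*((2235 - 2313) + 1) = 2170*(-78 + 1) = 2170*(-77) = -167090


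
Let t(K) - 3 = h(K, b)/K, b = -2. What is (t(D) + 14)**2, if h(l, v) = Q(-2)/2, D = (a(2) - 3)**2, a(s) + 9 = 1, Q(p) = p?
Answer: 4227136/14641 ≈ 288.72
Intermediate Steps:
a(s) = -8 (a(s) = -9 + 1 = -8)
D = 121 (D = (-8 - 3)**2 = (-11)**2 = 121)
h(l, v) = -1 (h(l, v) = -2/2 = -2*1/2 = -1)
t(K) = 3 - 1/K
(t(D) + 14)**2 = ((3 - 1/121) + 14)**2 = (362/121 + 14)**2 = (2056/121)**2 = 4227136/14641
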